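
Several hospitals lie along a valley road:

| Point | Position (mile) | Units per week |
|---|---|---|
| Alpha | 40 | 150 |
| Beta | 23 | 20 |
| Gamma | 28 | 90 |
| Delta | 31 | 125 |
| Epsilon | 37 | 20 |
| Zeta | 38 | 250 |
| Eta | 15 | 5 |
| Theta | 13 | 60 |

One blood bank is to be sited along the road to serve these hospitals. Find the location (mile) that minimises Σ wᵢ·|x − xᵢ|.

x = 38

For a sum of weighted absolute distances on a line, the optimum is the weighted median (not the mean). Total weight W = 720; half-weight = 360.
Sort by position and accumulate weight:
  mile 13 (Theta, w=60) → cum 60
  mile 15 (Eta, w=5) → cum 65
  mile 23 (Beta, w=20) → cum 85
  mile 28 (Gamma, w=90) → cum 175
  mile 31 (Delta, w=125) → cum 300
  mile 37 (Epsilon, w=20) → cum 320
  mile 38 (Zeta, w=250) → cum 570  ≥ 360 → median here
  mile 40 (Alpha, w=150) → cum 720
Optimal location: mile 38.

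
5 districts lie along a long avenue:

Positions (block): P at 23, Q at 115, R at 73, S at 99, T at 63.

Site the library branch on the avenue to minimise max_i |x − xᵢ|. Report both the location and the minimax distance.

location 69, max distance 46

The 1-center on a line is the midpoint of the two extreme points: leftmost at 23, rightmost at 115.
Optimal location = (23 + 115)/2 = 69; maximum distance = (115 − 23)/2 = 46.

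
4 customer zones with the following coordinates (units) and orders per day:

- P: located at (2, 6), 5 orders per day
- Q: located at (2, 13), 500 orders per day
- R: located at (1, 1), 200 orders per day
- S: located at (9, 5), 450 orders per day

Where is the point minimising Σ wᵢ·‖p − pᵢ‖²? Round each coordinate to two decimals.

The minimiser of Σwᵢ‖p−pᵢ‖² is the weighted centroid p* = (Σwᵢpᵢ)/(Σwᵢ).
Σwᵢ = 1155.
Σwᵢxᵢ = 5·2 + 500·2 + 200·1 + 450·9 = 5260.
Σwᵢyᵢ = 5·6 + 500·13 + 200·1 + 450·5 = 8980.
x* = 5260/1155 = 4.55, y* = 8980/1155 = 7.77.

(4.55, 7.77)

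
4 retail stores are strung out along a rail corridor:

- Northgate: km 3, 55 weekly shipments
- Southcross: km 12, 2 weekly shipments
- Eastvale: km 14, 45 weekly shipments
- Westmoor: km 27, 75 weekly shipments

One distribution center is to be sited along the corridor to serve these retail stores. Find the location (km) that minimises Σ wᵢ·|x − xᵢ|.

x = 14

For a sum of weighted absolute distances on a line, the optimum is the weighted median (not the mean). Total weight W = 177; half-weight = 88.5.
Sort by position and accumulate weight:
  km 3 (Northgate, w=55) → cum 55
  km 12 (Southcross, w=2) → cum 57
  km 14 (Eastvale, w=45) → cum 102  ≥ 88.5 → median here
  km 27 (Westmoor, w=75) → cum 177
Optimal location: km 14.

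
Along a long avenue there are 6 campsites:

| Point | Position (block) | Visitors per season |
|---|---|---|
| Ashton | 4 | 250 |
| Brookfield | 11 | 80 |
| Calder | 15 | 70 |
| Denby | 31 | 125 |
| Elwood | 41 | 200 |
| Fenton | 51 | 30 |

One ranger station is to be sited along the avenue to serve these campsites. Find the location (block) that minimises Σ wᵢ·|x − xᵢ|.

For a sum of weighted absolute distances on a line, the optimum is the weighted median (not the mean). Total weight W = 755; half-weight = 377.5.
Sort by position and accumulate weight:
  block 4 (Ashton, w=250) → cum 250
  block 11 (Brookfield, w=80) → cum 330
  block 15 (Calder, w=70) → cum 400  ≥ 377.5 → median here
  block 31 (Denby, w=125) → cum 525
  block 41 (Elwood, w=200) → cum 725
  block 51 (Fenton, w=30) → cum 755
Optimal location: block 15.

x = 15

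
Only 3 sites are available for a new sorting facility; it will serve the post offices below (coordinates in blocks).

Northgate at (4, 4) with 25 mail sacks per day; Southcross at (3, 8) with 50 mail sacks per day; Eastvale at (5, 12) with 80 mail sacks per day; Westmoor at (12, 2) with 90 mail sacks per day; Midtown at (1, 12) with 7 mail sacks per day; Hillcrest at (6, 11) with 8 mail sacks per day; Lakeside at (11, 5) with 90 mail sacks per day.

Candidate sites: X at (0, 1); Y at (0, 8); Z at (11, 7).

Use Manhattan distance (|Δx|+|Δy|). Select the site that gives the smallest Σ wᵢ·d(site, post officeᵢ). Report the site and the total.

Z, total 2477 blocks

Total weighted distance at each candidate:
  X (0, 1): total = 4687
  Y (0, 8): total = 4057
  Z (11, 7): total = 2477
Minimum is at Z with total 2477 blocks.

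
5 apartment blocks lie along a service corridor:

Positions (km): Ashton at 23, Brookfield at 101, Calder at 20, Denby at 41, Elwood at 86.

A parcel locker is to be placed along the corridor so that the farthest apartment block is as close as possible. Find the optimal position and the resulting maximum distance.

The 1-center on a line is the midpoint of the two extreme points: leftmost at 20, rightmost at 101.
Optimal location = (20 + 101)/2 = 60.5; maximum distance = (101 − 20)/2 = 40.5.

location 60.5, max distance 40.5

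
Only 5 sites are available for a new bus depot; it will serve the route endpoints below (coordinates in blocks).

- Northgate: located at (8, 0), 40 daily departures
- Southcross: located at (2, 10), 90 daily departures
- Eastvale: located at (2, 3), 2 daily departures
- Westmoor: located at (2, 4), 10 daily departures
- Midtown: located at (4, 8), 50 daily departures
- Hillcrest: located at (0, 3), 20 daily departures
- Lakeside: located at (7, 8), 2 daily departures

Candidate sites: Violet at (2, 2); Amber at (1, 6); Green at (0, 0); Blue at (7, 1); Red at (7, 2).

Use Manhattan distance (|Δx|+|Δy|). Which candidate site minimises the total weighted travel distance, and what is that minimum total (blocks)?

Total weighted distance at each candidate:
  Violet (2, 2): total = 1544
  Amber (1, 6): total = 1354
  Green (0, 0): total = 2160
  Blue (7, 1): total = 2128
  Red (7, 2): total = 1994
Minimum is at Amber with total 1354 blocks.

Amber, total 1354 blocks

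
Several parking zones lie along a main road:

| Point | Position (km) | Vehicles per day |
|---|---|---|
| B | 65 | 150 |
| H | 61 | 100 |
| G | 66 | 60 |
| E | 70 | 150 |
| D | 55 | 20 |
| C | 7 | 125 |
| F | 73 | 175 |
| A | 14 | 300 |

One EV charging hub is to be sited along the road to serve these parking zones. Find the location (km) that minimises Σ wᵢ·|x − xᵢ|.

x = 61

For a sum of weighted absolute distances on a line, the optimum is the weighted median (not the mean). Total weight W = 1080; half-weight = 540.
Sort by position and accumulate weight:
  km 7 (C, w=125) → cum 125
  km 14 (A, w=300) → cum 425
  km 55 (D, w=20) → cum 445
  km 61 (H, w=100) → cum 545  ≥ 540 → median here
  km 65 (B, w=150) → cum 695
  km 66 (G, w=60) → cum 755
  km 70 (E, w=150) → cum 905
  km 73 (F, w=175) → cum 1080
Optimal location: km 61.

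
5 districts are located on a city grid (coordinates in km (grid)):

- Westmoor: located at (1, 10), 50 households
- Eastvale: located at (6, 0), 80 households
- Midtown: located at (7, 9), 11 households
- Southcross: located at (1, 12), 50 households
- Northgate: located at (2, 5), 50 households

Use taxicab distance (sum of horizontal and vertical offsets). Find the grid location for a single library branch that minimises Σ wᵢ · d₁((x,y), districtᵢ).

(2, 5)

Manhattan distance separates: Σwᵢ(|x−xᵢ|+|y−yᵢ|) = Σwᵢ|x−xᵢ| + Σwᵢ|y−yᵢ|, so x and y are optimised independently as 1-D weighted medians.
Total weight W = 241; half = 120.5.
x-coordinate, sorted with cumulative weight:
  x=1 (Westmoor, w=50) cum 50
  x=1 (Southcross, w=50) cum 100
  x=2 (Northgate, w=50) cum 150  ← median
  x=6 (Eastvale, w=80) cum 230
  x=7 (Midtown, w=11) cum 241
⇒ x* = 2
y-coordinate, sorted with cumulative weight:
  y=0 (Eastvale, w=80) cum 80
  y=5 (Northgate, w=50) cum 130  ← median
  y=9 (Midtown, w=11) cum 141
  y=10 (Westmoor, w=50) cum 191
  y=12 (Southcross, w=50) cum 241
⇒ y* = 5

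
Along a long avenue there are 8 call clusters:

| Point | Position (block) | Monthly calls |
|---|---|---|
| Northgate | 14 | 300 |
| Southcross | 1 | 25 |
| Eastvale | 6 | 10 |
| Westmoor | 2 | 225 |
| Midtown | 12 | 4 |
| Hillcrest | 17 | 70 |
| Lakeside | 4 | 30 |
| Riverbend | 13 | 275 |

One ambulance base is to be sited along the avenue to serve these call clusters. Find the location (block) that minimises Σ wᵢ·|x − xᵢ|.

For a sum of weighted absolute distances on a line, the optimum is the weighted median (not the mean). Total weight W = 939; half-weight = 469.5.
Sort by position and accumulate weight:
  block 1 (Southcross, w=25) → cum 25
  block 2 (Westmoor, w=225) → cum 250
  block 4 (Lakeside, w=30) → cum 280
  block 6 (Eastvale, w=10) → cum 290
  block 12 (Midtown, w=4) → cum 294
  block 13 (Riverbend, w=275) → cum 569  ≥ 469.5 → median here
  block 14 (Northgate, w=300) → cum 869
  block 17 (Hillcrest, w=70) → cum 939
Optimal location: block 13.

x = 13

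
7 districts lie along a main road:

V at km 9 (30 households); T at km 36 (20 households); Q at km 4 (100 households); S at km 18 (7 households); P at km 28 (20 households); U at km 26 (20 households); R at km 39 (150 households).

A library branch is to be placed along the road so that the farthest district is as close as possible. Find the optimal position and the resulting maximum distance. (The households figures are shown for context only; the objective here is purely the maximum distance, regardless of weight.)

location 21.5, max distance 17.5

The 1-center on a line is the midpoint of the two extreme points: leftmost at 4, rightmost at 39.
Optimal location = (4 + 39)/2 = 21.5; maximum distance = (39 − 4)/2 = 17.5.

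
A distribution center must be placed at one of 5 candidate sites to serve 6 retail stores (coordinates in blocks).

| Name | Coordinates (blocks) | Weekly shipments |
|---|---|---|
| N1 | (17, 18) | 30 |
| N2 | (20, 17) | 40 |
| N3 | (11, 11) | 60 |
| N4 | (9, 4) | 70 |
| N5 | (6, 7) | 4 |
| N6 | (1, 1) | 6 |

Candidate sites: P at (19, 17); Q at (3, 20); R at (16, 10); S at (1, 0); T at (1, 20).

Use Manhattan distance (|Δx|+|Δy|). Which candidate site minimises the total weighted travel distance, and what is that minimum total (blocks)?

Total weighted distance at each candidate:
  P (19, 17): total = 2876
  Q (3, 20): total = 4030
  R (16, 10): total = 2176
  S (1, 0): total = 4614
  T (1, 20): total = 4426
Minimum is at R with total 2176 blocks.

R, total 2176 blocks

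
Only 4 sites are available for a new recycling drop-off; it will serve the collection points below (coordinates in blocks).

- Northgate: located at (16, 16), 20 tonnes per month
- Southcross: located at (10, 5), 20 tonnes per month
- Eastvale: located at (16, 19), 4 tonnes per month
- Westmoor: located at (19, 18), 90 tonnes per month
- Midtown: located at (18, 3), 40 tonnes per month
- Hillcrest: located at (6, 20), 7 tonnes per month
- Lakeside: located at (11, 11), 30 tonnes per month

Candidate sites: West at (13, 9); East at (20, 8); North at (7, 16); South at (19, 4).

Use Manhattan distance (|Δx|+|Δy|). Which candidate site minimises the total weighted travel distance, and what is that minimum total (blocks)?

East, total 2372 blocks

Total weighted distance at each candidate:
  West (13, 9): total = 2428
  East (20, 8): total = 2372
  North (7, 16): total = 3033
  South (19, 4): total = 2565
Minimum is at East with total 2372 blocks.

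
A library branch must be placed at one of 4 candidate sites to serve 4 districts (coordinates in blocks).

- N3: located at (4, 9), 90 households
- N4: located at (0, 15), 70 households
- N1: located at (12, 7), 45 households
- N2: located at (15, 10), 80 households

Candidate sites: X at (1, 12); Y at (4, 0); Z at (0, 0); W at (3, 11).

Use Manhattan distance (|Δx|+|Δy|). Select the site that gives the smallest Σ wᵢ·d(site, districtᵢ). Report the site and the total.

W, total 2385 blocks

Total weighted distance at each candidate:
  X (1, 12): total = 2820
  Y (4, 0): total = 4495
  Z (0, 0): total = 5075
  W (3, 11): total = 2385
Minimum is at W with total 2385 blocks.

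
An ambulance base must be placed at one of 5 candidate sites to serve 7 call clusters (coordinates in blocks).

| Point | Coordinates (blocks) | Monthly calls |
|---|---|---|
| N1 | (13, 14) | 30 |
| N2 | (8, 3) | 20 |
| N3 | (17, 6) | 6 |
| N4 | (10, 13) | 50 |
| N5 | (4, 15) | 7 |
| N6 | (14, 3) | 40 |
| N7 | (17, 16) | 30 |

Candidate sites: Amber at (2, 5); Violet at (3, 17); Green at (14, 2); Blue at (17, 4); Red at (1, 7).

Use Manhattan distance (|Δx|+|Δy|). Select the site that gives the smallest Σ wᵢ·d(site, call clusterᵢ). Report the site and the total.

Green, total 2033 blocks

Total weighted distance at each candidate:
  Amber (2, 5): total = 3080
  Violet (3, 17): total = 2941
  Green (14, 2): total = 2033
  Blue (17, 4): total = 2120
  Red (1, 7): total = 3149
Minimum is at Green with total 2033 blocks.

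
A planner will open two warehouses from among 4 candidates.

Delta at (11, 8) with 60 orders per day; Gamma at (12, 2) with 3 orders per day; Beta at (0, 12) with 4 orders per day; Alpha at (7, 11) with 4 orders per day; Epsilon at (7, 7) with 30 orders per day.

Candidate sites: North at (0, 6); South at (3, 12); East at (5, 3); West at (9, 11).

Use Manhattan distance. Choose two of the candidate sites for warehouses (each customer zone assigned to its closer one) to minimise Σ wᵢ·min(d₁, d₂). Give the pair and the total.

{South, West}, total 536

Evaluate every pair (each demand assigned to the nearer of the two):
  {South, West}: total = 536
  {North, West}: total = 548
  {East, West}: total = 552
  {South, East}: total = 896
  {North, East}: total = 928
  {North, South}: total = 1040
Best pair: {South, West} with total 536.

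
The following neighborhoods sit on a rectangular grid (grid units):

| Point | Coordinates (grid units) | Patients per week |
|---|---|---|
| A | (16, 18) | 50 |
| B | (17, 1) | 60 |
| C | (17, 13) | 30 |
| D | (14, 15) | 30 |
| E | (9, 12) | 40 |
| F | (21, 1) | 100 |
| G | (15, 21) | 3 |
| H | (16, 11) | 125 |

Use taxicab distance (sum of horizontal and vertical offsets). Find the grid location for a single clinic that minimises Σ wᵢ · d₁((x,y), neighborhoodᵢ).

(16, 11)

Manhattan distance separates: Σwᵢ(|x−xᵢ|+|y−yᵢ|) = Σwᵢ|x−xᵢ| + Σwᵢ|y−yᵢ|, so x and y are optimised independently as 1-D weighted medians.
Total weight W = 438; half = 219.
x-coordinate, sorted with cumulative weight:
  x=9 (E, w=40) cum 40
  x=14 (D, w=30) cum 70
  x=15 (G, w=3) cum 73
  x=16 (A, w=50) cum 123
  x=16 (H, w=125) cum 248  ← median
  x=17 (B, w=60) cum 308
  x=17 (C, w=30) cum 338
  x=21 (F, w=100) cum 438
⇒ x* = 16
y-coordinate, sorted with cumulative weight:
  y=1 (B, w=60) cum 60
  y=1 (F, w=100) cum 160
  y=11 (H, w=125) cum 285  ← median
  y=12 (E, w=40) cum 325
  y=13 (C, w=30) cum 355
  y=15 (D, w=30) cum 385
  y=18 (A, w=50) cum 435
  y=21 (G, w=3) cum 438
⇒ y* = 11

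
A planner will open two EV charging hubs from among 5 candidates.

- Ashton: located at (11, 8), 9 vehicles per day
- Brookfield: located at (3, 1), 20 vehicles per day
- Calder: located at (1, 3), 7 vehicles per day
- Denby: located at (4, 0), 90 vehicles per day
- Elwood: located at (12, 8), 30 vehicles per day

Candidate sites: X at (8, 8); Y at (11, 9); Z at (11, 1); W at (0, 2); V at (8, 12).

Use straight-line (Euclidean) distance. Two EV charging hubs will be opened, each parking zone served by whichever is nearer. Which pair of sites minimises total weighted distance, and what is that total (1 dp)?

Evaluate every pair (each demand assigned to the nearer of the two):
  {Y, W}: total = 527.1
  {X, W}: total = 622.6
  {W, V}: total = 690.3
  {Z, W}: total = 750.8
  {Y, Z}: total = 919.2
  {X, Z}: total = 1003.6
  {Z, V}: total = 1082.5
  {X, Y}: total = 1088.7
  {X, V}: total = 1184.2
  {Y, V}: total = 1383.7
Best pair: {Y, W} with total 527.1.

{Y, W}, total 527.1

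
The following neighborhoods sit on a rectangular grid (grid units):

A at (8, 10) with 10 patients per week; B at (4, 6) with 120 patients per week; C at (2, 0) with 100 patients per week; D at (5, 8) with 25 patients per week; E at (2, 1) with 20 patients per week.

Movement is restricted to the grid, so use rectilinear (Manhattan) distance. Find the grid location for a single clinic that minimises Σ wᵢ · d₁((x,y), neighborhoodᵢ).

Manhattan distance separates: Σwᵢ(|x−xᵢ|+|y−yᵢ|) = Σwᵢ|x−xᵢ| + Σwᵢ|y−yᵢ|, so x and y are optimised independently as 1-D weighted medians.
Total weight W = 275; half = 137.5.
x-coordinate, sorted with cumulative weight:
  x=2 (C, w=100) cum 100
  x=2 (E, w=20) cum 120
  x=4 (B, w=120) cum 240  ← median
  x=5 (D, w=25) cum 265
  x=8 (A, w=10) cum 275
⇒ x* = 4
y-coordinate, sorted with cumulative weight:
  y=0 (C, w=100) cum 100
  y=1 (E, w=20) cum 120
  y=6 (B, w=120) cum 240  ← median
  y=8 (D, w=25) cum 265
  y=10 (A, w=10) cum 275
⇒ y* = 6

(4, 6)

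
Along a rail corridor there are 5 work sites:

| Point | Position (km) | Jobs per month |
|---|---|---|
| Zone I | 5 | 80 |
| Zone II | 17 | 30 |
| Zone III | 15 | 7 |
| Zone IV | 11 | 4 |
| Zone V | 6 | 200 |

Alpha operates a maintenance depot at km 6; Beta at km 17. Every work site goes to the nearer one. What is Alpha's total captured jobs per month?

284

The indifferent point is the midpoint (6+17)/2 = 11.5; work sites left of it (closer to Alpha at 6) go to Alpha, those right go to Beta.
  Zone I at 5 (w=80) → Alpha
  Zone V at 6 (w=200) → Alpha
  Zone IV at 11 (w=4) → Alpha
  Zone III at 15 (w=7) → Beta
  Zone II at 17 (w=30) → Beta
Alpha captures 284; Beta captures 37.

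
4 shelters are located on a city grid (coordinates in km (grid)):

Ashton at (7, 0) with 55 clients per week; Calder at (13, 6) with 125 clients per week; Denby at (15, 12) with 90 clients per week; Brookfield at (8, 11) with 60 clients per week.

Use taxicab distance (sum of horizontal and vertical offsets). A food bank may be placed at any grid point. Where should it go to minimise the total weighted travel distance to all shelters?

(13, 6)

Manhattan distance separates: Σwᵢ(|x−xᵢ|+|y−yᵢ|) = Σwᵢ|x−xᵢ| + Σwᵢ|y−yᵢ|, so x and y are optimised independently as 1-D weighted medians.
Total weight W = 330; half = 165.
x-coordinate, sorted with cumulative weight:
  x=7 (Ashton, w=55) cum 55
  x=8 (Brookfield, w=60) cum 115
  x=13 (Calder, w=125) cum 240  ← median
  x=15 (Denby, w=90) cum 330
⇒ x* = 13
y-coordinate, sorted with cumulative weight:
  y=0 (Ashton, w=55) cum 55
  y=6 (Calder, w=125) cum 180  ← median
  y=11 (Brookfield, w=60) cum 240
  y=12 (Denby, w=90) cum 330
⇒ y* = 6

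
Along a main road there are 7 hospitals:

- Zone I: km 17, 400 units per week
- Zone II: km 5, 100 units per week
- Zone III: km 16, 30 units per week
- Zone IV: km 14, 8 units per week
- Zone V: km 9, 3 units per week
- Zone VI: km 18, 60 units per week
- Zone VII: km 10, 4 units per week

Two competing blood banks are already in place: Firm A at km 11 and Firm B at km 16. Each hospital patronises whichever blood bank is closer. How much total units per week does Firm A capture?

The indifferent point is the midpoint (11+16)/2 = 13.5; hospitals left of it (closer to Firm A at 11) go to Firm A, those right go to Firm B.
  Zone II at 5 (w=100) → Firm A
  Zone V at 9 (w=3) → Firm A
  Zone VII at 10 (w=4) → Firm A
  Zone IV at 14 (w=8) → Firm B
  Zone III at 16 (w=30) → Firm B
  Zone I at 17 (w=400) → Firm B
  Zone VI at 18 (w=60) → Firm B
Firm A captures 107; Firm B captures 498.

107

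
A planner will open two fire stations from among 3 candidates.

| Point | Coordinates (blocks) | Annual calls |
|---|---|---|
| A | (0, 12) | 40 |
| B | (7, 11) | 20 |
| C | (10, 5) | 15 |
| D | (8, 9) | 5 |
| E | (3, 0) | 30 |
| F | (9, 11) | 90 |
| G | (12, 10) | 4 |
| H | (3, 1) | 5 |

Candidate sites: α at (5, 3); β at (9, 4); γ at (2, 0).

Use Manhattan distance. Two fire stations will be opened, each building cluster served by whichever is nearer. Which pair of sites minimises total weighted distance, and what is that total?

Evaluate every pair (each demand assigned to the nearer of the two):
  {β, γ}: total = 1506
  {α, β}: total = 1636
  {α, γ}: total = 2086
Best pair: {β, γ} with total 1506.

{β, γ}, total 1506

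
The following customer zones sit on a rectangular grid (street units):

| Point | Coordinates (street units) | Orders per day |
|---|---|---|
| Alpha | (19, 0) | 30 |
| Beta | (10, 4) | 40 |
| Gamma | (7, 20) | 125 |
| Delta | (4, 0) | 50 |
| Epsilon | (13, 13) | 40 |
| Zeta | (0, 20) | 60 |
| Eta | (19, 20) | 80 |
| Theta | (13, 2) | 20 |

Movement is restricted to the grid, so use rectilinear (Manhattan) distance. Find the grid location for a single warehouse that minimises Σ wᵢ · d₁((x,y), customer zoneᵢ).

Manhattan distance separates: Σwᵢ(|x−xᵢ|+|y−yᵢ|) = Σwᵢ|x−xᵢ| + Σwᵢ|y−yᵢ|, so x and y are optimised independently as 1-D weighted medians.
Total weight W = 445; half = 222.5.
x-coordinate, sorted with cumulative weight:
  x=0 (Zeta, w=60) cum 60
  x=4 (Delta, w=50) cum 110
  x=7 (Gamma, w=125) cum 235  ← median
  x=10 (Beta, w=40) cum 275
  x=13 (Epsilon, w=40) cum 315
  x=13 (Theta, w=20) cum 335
  x=19 (Alpha, w=30) cum 365
  x=19 (Eta, w=80) cum 445
⇒ x* = 7
y-coordinate, sorted with cumulative weight:
  y=0 (Alpha, w=30) cum 30
  y=0 (Delta, w=50) cum 80
  y=2 (Theta, w=20) cum 100
  y=4 (Beta, w=40) cum 140
  y=13 (Epsilon, w=40) cum 180
  y=20 (Gamma, w=125) cum 305  ← median
  y=20 (Zeta, w=60) cum 365
  y=20 (Eta, w=80) cum 445
⇒ y* = 20

(7, 20)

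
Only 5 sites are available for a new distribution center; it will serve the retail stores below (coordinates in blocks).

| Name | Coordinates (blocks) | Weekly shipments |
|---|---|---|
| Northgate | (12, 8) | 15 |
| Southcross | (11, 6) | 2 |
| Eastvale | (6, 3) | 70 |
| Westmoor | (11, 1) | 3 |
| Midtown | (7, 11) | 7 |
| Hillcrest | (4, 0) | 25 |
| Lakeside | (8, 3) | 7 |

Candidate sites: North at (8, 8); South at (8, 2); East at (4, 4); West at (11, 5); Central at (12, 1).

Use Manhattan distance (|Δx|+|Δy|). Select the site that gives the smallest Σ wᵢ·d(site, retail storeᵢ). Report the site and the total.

Total weighted distance at each candidate:
  North (8, 8): total = 953
  South (8, 2): total = 613
  East (4, 4): total = 643
  West (11, 5): total = 969
  Central (12, 1): total = 1052
Minimum is at South with total 613 blocks.

South, total 613 blocks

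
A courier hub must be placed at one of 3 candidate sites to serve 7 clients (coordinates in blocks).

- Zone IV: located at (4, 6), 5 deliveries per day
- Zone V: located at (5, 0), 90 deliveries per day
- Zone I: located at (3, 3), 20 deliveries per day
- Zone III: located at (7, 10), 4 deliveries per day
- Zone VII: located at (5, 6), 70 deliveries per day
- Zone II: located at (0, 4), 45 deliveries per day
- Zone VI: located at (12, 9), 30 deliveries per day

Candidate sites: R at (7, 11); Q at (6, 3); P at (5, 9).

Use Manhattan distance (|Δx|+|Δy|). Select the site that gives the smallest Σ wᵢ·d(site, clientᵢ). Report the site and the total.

Total weighted distance at each candidate:
  R (7, 11): total = 2784
  Q (6, 3): total = 1432
  P (5, 9): total = 1872
Minimum is at Q with total 1432 blocks.

Q, total 1432 blocks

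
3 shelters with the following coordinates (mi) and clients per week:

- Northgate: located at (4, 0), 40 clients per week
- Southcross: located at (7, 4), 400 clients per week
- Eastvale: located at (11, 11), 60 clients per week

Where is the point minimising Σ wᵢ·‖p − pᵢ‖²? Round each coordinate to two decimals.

(7.24, 4.52)

The minimiser of Σwᵢ‖p−pᵢ‖² is the weighted centroid p* = (Σwᵢpᵢ)/(Σwᵢ).
Σwᵢ = 500.
Σwᵢxᵢ = 40·4 + 400·7 + 60·11 = 3620.
Σwᵢyᵢ = 40·0 + 400·4 + 60·11 = 2260.
x* = 3620/500 = 7.24, y* = 2260/500 = 4.52.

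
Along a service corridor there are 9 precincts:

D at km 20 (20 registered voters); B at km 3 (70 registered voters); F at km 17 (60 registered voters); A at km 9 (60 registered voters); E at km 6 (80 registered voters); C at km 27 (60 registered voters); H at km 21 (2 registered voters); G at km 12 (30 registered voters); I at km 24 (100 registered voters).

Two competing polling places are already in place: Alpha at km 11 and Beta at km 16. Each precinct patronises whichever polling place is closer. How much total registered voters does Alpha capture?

240

The indifferent point is the midpoint (11+16)/2 = 13.5; precincts left of it (closer to Alpha at 11) go to Alpha, those right go to Beta.
  B at 3 (w=70) → Alpha
  E at 6 (w=80) → Alpha
  A at 9 (w=60) → Alpha
  G at 12 (w=30) → Alpha
  F at 17 (w=60) → Beta
  D at 20 (w=20) → Beta
  H at 21 (w=2) → Beta
  I at 24 (w=100) → Beta
  C at 27 (w=60) → Beta
Alpha captures 240; Beta captures 242.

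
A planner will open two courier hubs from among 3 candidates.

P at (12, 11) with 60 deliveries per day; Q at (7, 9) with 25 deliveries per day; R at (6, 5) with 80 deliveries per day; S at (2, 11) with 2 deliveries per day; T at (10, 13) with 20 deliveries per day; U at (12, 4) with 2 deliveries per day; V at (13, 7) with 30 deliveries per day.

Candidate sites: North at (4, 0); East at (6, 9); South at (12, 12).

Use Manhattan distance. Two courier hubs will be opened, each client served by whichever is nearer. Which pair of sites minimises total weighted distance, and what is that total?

{East, South}, total 673

Evaluate every pair (each demand assigned to the nearer of the two):
  {East, South}: total = 673
  {North, South}: total = 1098
  {North, East}: total = 1289
Best pair: {East, South} with total 673.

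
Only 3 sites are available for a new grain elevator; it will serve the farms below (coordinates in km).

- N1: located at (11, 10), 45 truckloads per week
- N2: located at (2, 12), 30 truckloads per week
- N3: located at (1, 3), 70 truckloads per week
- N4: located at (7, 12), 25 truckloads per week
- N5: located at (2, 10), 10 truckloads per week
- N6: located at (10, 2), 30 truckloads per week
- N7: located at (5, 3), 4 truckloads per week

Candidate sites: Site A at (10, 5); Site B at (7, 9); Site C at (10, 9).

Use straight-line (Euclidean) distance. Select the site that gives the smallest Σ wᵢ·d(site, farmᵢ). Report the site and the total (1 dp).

Total weighted distance at each candidate:
  Site A (10, 5): total = 1590.0
  Site B (7, 9): total = 1334.2
  Site C (10, 9): total = 1505.1
Minimum is at Site B with total 1334.2 km.

Site B, total 1334.2 km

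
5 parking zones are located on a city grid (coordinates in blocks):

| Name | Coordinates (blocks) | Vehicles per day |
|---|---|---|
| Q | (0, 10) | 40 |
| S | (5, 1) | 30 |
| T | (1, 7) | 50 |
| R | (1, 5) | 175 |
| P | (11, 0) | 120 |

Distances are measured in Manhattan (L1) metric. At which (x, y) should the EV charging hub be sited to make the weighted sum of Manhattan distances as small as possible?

(1, 5)

Manhattan distance separates: Σwᵢ(|x−xᵢ|+|y−yᵢ|) = Σwᵢ|x−xᵢ| + Σwᵢ|y−yᵢ|, so x and y are optimised independently as 1-D weighted medians.
Total weight W = 415; half = 207.5.
x-coordinate, sorted with cumulative weight:
  x=0 (Q, w=40) cum 40
  x=1 (T, w=50) cum 90
  x=1 (R, w=175) cum 265  ← median
  x=5 (S, w=30) cum 295
  x=11 (P, w=120) cum 415
⇒ x* = 1
y-coordinate, sorted with cumulative weight:
  y=0 (P, w=120) cum 120
  y=1 (S, w=30) cum 150
  y=5 (R, w=175) cum 325  ← median
  y=7 (T, w=50) cum 375
  y=10 (Q, w=40) cum 415
⇒ y* = 5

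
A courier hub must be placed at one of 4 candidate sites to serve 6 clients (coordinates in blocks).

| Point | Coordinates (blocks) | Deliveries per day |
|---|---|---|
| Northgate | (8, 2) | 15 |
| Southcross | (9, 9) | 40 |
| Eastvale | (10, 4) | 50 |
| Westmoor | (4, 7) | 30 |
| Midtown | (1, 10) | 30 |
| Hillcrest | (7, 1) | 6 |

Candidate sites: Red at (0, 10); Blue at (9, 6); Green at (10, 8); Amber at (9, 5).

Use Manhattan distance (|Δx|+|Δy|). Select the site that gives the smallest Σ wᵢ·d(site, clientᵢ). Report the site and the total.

Blue, total 927 blocks

Total weighted distance at each candidate:
  Red (0, 10): total = 1776
  Blue (9, 6): total = 927
  Green (10, 8): total = 1000
  Amber (9, 5): total = 956
Minimum is at Blue with total 927 blocks.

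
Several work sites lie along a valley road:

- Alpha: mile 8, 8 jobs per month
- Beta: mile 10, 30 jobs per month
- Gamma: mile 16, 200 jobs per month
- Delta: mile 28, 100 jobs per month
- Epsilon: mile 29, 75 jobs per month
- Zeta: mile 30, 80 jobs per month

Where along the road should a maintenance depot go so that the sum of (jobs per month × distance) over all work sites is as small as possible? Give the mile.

x = 28

For a sum of weighted absolute distances on a line, the optimum is the weighted median (not the mean). Total weight W = 493; half-weight = 246.5.
Sort by position and accumulate weight:
  mile 8 (Alpha, w=8) → cum 8
  mile 10 (Beta, w=30) → cum 38
  mile 16 (Gamma, w=200) → cum 238
  mile 28 (Delta, w=100) → cum 338  ≥ 246.5 → median here
  mile 29 (Epsilon, w=75) → cum 413
  mile 30 (Zeta, w=80) → cum 493
Optimal location: mile 28.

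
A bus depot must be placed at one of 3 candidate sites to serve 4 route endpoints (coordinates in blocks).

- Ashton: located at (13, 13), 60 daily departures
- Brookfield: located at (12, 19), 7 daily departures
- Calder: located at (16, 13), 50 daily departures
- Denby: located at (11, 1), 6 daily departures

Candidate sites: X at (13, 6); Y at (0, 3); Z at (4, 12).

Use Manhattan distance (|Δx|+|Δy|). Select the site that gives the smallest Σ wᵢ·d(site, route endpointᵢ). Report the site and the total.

Total weighted distance at each candidate:
  X (13, 6): total = 1060
  Y (0, 3): total = 2954
  Z (4, 12): total = 1463
Minimum is at X with total 1060 blocks.

X, total 1060 blocks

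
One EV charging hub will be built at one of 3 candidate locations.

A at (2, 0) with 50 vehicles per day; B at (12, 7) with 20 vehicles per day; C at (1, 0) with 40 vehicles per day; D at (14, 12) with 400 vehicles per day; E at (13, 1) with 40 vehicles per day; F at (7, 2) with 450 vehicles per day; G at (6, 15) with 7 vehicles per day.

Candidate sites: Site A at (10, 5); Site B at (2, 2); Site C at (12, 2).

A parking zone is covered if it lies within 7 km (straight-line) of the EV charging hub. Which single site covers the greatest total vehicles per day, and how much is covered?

Site B, covering 540

Coverage radius r = 7 km; a point is covered iff (Δx)²+(Δy)² ≤ 7² = 49.
  Site A (10, 5): covers {B, E, F} → 510
  Site B (2, 2): covers {A, C, F} → 540
  Site C (12, 2): covers {B, E, F} → 510
Maximum coverage at Site B: 540 vehicles per day.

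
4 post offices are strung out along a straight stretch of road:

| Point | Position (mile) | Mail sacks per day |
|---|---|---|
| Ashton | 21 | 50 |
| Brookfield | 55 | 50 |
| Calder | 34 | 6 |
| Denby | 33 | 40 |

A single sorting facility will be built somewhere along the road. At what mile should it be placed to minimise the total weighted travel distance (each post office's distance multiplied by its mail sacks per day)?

For a sum of weighted absolute distances on a line, the optimum is the weighted median (not the mean). Total weight W = 146; half-weight = 73.
Sort by position and accumulate weight:
  mile 21 (Ashton, w=50) → cum 50
  mile 33 (Denby, w=40) → cum 90  ≥ 73 → median here
  mile 34 (Calder, w=6) → cum 96
  mile 55 (Brookfield, w=50) → cum 146
Optimal location: mile 33.

x = 33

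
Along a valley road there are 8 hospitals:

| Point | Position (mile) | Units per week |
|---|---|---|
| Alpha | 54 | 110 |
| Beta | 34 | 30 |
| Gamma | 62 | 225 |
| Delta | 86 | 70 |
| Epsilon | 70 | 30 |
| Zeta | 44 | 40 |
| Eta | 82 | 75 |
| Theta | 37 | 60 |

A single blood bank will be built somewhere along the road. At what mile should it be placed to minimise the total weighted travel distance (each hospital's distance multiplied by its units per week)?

x = 62

For a sum of weighted absolute distances on a line, the optimum is the weighted median (not the mean). Total weight W = 640; half-weight = 320.
Sort by position and accumulate weight:
  mile 34 (Beta, w=30) → cum 30
  mile 37 (Theta, w=60) → cum 90
  mile 44 (Zeta, w=40) → cum 130
  mile 54 (Alpha, w=110) → cum 240
  mile 62 (Gamma, w=225) → cum 465  ≥ 320 → median here
  mile 70 (Epsilon, w=30) → cum 495
  mile 82 (Eta, w=75) → cum 570
  mile 86 (Delta, w=70) → cum 640
Optimal location: mile 62.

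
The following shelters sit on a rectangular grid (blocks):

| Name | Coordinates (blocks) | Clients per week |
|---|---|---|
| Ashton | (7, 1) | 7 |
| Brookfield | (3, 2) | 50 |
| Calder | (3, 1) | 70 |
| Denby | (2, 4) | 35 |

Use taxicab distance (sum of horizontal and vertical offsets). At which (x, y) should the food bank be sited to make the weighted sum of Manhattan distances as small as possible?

Manhattan distance separates: Σwᵢ(|x−xᵢ|+|y−yᵢ|) = Σwᵢ|x−xᵢ| + Σwᵢ|y−yᵢ|, so x and y are optimised independently as 1-D weighted medians.
Total weight W = 162; half = 81.
x-coordinate, sorted with cumulative weight:
  x=2 (Denby, w=35) cum 35
  x=3 (Brookfield, w=50) cum 85  ← median
  x=3 (Calder, w=70) cum 155
  x=7 (Ashton, w=7) cum 162
⇒ x* = 3
y-coordinate, sorted with cumulative weight:
  y=1 (Ashton, w=7) cum 7
  y=1 (Calder, w=70) cum 77
  y=2 (Brookfield, w=50) cum 127  ← median
  y=4 (Denby, w=35) cum 162
⇒ y* = 2

(3, 2)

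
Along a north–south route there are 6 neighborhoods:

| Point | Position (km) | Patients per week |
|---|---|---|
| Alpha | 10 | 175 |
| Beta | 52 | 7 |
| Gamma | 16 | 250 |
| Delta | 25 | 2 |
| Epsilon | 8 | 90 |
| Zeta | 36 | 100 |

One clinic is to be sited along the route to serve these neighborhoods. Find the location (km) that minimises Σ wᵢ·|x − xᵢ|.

For a sum of weighted absolute distances on a line, the optimum is the weighted median (not the mean). Total weight W = 624; half-weight = 312.
Sort by position and accumulate weight:
  km 8 (Epsilon, w=90) → cum 90
  km 10 (Alpha, w=175) → cum 265
  km 16 (Gamma, w=250) → cum 515  ≥ 312 → median here
  km 25 (Delta, w=2) → cum 517
  km 36 (Zeta, w=100) → cum 617
  km 52 (Beta, w=7) → cum 624
Optimal location: km 16.

x = 16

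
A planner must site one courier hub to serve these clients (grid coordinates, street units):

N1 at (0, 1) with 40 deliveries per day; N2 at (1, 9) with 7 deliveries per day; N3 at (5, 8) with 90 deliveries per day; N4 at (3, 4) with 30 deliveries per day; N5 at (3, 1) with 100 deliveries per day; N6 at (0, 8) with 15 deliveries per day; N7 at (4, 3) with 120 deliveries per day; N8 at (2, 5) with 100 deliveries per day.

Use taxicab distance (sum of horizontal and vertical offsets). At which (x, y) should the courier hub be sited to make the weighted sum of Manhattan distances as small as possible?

Manhattan distance separates: Σwᵢ(|x−xᵢ|+|y−yᵢ|) = Σwᵢ|x−xᵢ| + Σwᵢ|y−yᵢ|, so x and y are optimised independently as 1-D weighted medians.
Total weight W = 502; half = 251.
x-coordinate, sorted with cumulative weight:
  x=0 (N1, w=40) cum 40
  x=0 (N6, w=15) cum 55
  x=1 (N2, w=7) cum 62
  x=2 (N8, w=100) cum 162
  x=3 (N4, w=30) cum 192
  x=3 (N5, w=100) cum 292  ← median
  x=4 (N7, w=120) cum 412
  x=5 (N3, w=90) cum 502
⇒ x* = 3
y-coordinate, sorted with cumulative weight:
  y=1 (N1, w=40) cum 40
  y=1 (N5, w=100) cum 140
  y=3 (N7, w=120) cum 260  ← median
  y=4 (N4, w=30) cum 290
  y=5 (N8, w=100) cum 390
  y=8 (N3, w=90) cum 480
  y=8 (N6, w=15) cum 495
  y=9 (N2, w=7) cum 502
⇒ y* = 3

(3, 3)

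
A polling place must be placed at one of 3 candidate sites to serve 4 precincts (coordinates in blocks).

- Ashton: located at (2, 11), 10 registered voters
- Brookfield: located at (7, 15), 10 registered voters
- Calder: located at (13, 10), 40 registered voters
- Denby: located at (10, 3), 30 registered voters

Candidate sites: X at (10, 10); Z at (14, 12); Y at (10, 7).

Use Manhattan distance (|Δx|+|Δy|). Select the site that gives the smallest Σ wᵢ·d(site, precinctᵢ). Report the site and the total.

X, total 500 blocks

Total weighted distance at each candidate:
  X (10, 10): total = 500
  Z (14, 12): total = 740
  Y (10, 7): total = 590
Minimum is at X with total 500 blocks.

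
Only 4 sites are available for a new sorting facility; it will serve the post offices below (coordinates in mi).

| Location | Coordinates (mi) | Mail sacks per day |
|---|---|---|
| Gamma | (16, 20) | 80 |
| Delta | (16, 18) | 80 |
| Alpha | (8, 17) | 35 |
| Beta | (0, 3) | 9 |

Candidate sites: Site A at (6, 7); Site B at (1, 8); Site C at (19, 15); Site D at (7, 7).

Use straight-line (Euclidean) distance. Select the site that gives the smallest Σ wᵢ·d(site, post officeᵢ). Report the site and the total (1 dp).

Total weighted distance at each candidate:
  Site A (6, 7): total = 2923.2
  Site B (1, 8): total = 3423.9
  Site C (19, 15): total = 1399.4
  Site D (7, 7): total = 2826.2
Minimum is at Site C with total 1399.4 mi.

Site C, total 1399.4 mi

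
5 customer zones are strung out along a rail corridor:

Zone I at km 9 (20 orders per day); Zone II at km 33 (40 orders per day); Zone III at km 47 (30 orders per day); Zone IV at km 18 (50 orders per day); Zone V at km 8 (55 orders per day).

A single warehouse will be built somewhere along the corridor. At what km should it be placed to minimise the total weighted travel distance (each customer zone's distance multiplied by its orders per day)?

For a sum of weighted absolute distances on a line, the optimum is the weighted median (not the mean). Total weight W = 195; half-weight = 97.5.
Sort by position and accumulate weight:
  km 8 (Zone V, w=55) → cum 55
  km 9 (Zone I, w=20) → cum 75
  km 18 (Zone IV, w=50) → cum 125  ≥ 97.5 → median here
  km 33 (Zone II, w=40) → cum 165
  km 47 (Zone III, w=30) → cum 195
Optimal location: km 18.

x = 18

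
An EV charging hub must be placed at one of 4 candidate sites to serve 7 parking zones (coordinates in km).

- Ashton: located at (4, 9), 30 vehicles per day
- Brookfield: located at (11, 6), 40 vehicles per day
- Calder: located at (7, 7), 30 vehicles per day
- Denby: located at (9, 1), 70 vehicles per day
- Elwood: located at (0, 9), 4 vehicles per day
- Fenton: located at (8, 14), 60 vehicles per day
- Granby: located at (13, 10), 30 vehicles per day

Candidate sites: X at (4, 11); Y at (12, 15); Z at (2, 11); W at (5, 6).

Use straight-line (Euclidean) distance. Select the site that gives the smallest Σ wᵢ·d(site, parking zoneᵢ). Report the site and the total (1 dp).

W, total 1654.5 km

Total weighted distance at each candidate:
  X (4, 11): total = 1926.3
  Y (12, 15): total = 2401.5
  Z (2, 11): total = 2288.4
  W (5, 6): total = 1654.5
Minimum is at W with total 1654.5 km.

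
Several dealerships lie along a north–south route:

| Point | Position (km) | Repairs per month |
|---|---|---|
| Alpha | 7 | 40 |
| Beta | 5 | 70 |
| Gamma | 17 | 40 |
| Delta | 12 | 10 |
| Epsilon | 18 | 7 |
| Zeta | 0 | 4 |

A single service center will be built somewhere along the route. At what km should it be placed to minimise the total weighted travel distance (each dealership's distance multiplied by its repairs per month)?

For a sum of weighted absolute distances on a line, the optimum is the weighted median (not the mean). Total weight W = 171; half-weight = 85.5.
Sort by position and accumulate weight:
  km 0 (Zeta, w=4) → cum 4
  km 5 (Beta, w=70) → cum 74
  km 7 (Alpha, w=40) → cum 114  ≥ 85.5 → median here
  km 12 (Delta, w=10) → cum 124
  km 17 (Gamma, w=40) → cum 164
  km 18 (Epsilon, w=7) → cum 171
Optimal location: km 7.

x = 7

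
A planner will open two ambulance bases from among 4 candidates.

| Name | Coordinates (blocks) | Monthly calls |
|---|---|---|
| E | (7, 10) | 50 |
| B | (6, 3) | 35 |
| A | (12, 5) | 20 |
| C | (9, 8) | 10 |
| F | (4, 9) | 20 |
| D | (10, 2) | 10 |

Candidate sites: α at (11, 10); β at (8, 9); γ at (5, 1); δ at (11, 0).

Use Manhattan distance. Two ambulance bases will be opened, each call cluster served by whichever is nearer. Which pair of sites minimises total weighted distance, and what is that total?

{β, γ}, total 525

Evaluate every pair (each demand assigned to the nearer of the two):
  {β, γ}: total = 525
  {β, δ}: total = 630
  {α, γ}: total = 685
  {α, β}: total = 690
  {α, δ}: total = 830
  {γ, δ}: total = 1085
Best pair: {β, γ} with total 525.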